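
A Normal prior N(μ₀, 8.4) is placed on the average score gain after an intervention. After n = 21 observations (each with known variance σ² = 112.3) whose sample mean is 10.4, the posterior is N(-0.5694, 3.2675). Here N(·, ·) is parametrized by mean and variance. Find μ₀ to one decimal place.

μ₀ = -17.8

The posterior mean is a precision-weighted average: μ_n = (τ₀μ₀ + τ_data·x̄)/(τ₀+τ_data), with τ₀=1/σ₀² and τ_data=n/σ².
Here τ₀ = 1/8.4 = 0.119048 and τ_data = 21/112.3 = 0.186999, so τ_n = 0.306047.
Rearranging for μ₀: μ₀ = (μ_n·τ_n − τ_data·x̄)/τ₀ = (-0.5694·0.306047 − 0.186999·10.4) / 0.119048 = -2.119053/0.119048 ≈ -17.8.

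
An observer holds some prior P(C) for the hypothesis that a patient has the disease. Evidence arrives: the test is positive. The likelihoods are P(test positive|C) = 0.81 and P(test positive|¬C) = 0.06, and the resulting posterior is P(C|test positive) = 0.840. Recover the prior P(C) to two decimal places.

P(C) = 0.28

In odds form, posterior odds = prior odds × likelihood ratio, so prior odds = posterior odds ÷ LR.
Posterior odds = 0.840/(1−0.840) = 5.2500. LR = 0.81/0.06 = 13.5000.
Prior odds = 5.2500/13.5000 = 0.3889, so P(C) = 0.3889/(1+0.3889) ≈ 0.28.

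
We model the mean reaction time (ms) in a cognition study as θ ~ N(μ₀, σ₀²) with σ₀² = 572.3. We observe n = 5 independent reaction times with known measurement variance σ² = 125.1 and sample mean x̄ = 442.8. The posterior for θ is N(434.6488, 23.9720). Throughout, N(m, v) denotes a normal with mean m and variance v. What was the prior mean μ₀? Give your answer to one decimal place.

μ₀ = 248.2

With known observation variance, the Normal–Normal posterior has precision τ_n = τ₀ + n/σ² and mean μ_n = (τ₀μ₀ + (n/σ²)x̄)/τ_n.
Here τ₀ = 1/572.3 = 0.001747 and τ_data = 5/125.1 = 0.039968, so τ_n = 0.041715.
Rearranging for μ₀: μ₀ = (μ_n·τ_n − τ_data·x̄)/τ₀ = (434.6488·0.041715 − 0.039968·442.8) / 0.001747 = 0.433544/0.001747 ≈ 248.2.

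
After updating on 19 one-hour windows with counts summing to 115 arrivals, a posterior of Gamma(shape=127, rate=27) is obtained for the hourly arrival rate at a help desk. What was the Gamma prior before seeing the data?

A Gamma(α, β) prior (rate parametrization) on a Poisson rate with n observations summing to S gives posterior Gamma(α+S, β+n).
So α = 127 − 115 = 12 and β = 27 − 19 = 8.

Gamma(shape=12, rate=8)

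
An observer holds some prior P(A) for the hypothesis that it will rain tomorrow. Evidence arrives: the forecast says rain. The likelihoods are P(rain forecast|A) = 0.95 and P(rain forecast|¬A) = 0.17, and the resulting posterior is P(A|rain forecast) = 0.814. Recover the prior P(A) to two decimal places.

Bayes' rule in odds form gives O(A|E) = O(A)·[P(E|A)/P(E|¬A)], hence O(A) = O(A|E)/LR.
Posterior odds = 0.814/(1−0.814) = 4.3763. LR = 0.95/0.17 = 5.5882.
Prior odds = 4.3763/5.5882 = 0.7831, so P(A) = 0.7831/(1+0.7831) ≈ 0.44.

P(A) = 0.44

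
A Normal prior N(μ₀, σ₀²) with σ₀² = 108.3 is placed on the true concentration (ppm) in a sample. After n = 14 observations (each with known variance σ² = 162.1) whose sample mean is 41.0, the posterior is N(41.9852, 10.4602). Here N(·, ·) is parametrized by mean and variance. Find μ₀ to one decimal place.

μ₀ = 51.2

With known observation variance, the Normal–Normal posterior has precision τ_n = τ₀ + n/σ² and mean μ_n = (τ₀μ₀ + (n/σ²)x̄)/τ_n.
Here τ₀ = 1/108.3 = 0.009234 and τ_data = 14/162.1 = 0.086366, so τ_n = 0.095600.
Rearranging for μ₀: μ₀ = (μ_n·τ_n − τ_data·x̄)/τ₀ = (41.9852·0.095600 − 0.086366·41.0) / 0.009234 = 0.472779/0.009234 ≈ 51.2.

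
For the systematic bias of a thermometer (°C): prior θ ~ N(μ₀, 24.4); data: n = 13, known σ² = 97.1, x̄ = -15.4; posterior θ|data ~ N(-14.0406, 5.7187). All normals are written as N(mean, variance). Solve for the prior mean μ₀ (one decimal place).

μ₀ = -9.6

The posterior mean is a precision-weighted average: μ_n = (τ₀μ₀ + τ_data·x̄)/(τ₀+τ_data), with τ₀=1/σ₀² and τ_data=n/σ².
Here τ₀ = 1/24.4 = 0.040984 and τ_data = 13/97.1 = 0.133883, so τ_n = 0.174867.
Rearranging for μ₀: μ₀ = (μ_n·τ_n − τ_data·x̄)/τ₀ = (-14.0406·0.174867 − 0.133883·-15.4) / 0.040984 = -0.393439/0.040984 ≈ -9.6.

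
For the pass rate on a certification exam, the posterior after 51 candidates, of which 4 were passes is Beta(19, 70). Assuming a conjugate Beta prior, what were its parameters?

Beta(15, 23)

A Beta(a, b) prior with s successes and f failures in binomial data gives a Beta(a+s, b+f) posterior.
Subtract the data counts: 19−4=15, 70−47=23.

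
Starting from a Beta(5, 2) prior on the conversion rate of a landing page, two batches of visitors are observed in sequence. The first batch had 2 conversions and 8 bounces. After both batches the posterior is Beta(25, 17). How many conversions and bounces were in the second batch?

18 conversions and 7 bounces

Because Beta–binomial updating is additive in the counts, the combined data contributed (α_post−α_prior, β_post−β_prior) successes and failures.
Total across both batches: 25−5=20 conversions, 17−2=15 bounces.
Subtract the first batch: 20−2=18 conversions and 15−8=7 bounces.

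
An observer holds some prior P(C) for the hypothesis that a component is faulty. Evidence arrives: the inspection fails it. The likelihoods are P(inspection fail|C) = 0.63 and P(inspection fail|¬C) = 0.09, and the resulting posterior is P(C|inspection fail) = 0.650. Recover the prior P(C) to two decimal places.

In odds form, posterior odds = prior odds × likelihood ratio, so prior odds = posterior odds ÷ LR.
Posterior odds = 0.650/(1−0.650) = 1.8571. LR = 0.63/0.09 = 7.0000.
Prior odds = 1.8571/7.0000 = 0.2653, so P(C) = 0.2653/(1+0.2653) ≈ 0.21.

P(C) = 0.21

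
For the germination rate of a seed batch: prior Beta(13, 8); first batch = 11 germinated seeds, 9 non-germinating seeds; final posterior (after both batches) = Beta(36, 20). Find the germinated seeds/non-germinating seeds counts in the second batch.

Because Beta–binomial updating is additive in the counts, the combined data contributed (α_post−α_prior, β_post−β_prior) successes and failures.
Total across both batches: 36−13=23 germinated seeds, 20−8=12 non-germinating seeds.
Subtract the first batch: 23−11=12 germinated seeds and 12−9=3 non-germinating seeds.

12 germinated seeds and 3 non-germinating seeds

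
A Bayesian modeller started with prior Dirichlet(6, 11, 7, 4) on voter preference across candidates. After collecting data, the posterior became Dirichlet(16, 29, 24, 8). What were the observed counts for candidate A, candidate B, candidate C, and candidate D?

For a Dirichlet(α) prior with multinomial counts c, the posterior is Dirichlet(α + c) componentwise.
Counts are posterior − prior componentwise: 16−6=10, 29−11=18, 24−7=17, 8−4=4.

counts (10, 18, 17, 4)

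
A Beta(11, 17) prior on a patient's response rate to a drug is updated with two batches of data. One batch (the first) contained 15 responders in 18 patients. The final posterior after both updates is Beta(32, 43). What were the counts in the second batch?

Sequential conjugate updates are equivalent to a single update on the pooled data, so total successes = posterior α − prior α and total failures = posterior β − prior β.
Total across both batches: 32−11=21 responders, 43−17=26 non-responders.
Subtract the first batch: 21−15=6 responders and 26−3=23 non-responders.

6 responders and 23 non-responders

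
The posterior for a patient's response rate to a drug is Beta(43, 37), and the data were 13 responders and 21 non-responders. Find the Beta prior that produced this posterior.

Beta(30, 16)

A Beta(a, b) prior with s successes and f failures in binomial data gives a Beta(a+s, b+f) posterior.
So a = 43 − 13 = 30 and b = 37 − 21 = 16.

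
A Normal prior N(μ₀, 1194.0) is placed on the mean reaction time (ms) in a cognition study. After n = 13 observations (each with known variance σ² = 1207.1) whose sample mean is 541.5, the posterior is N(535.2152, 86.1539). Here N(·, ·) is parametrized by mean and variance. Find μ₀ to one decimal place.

The posterior mean is a precision-weighted average: μ_n = (τ₀μ₀ + τ_data·x̄)/(τ₀+τ_data), with τ₀=1/σ₀² and τ_data=n/σ².
Here τ₀ = 1/1194.0 = 0.000838 and τ_data = 13/1207.1 = 0.010770, so τ_n = 0.011608.
Rearranging for μ₀: μ₀ = (μ_n·τ_n − τ_data·x̄)/τ₀ = (535.2152·0.011608 − 0.010770·541.5) / 0.000838 = 0.380823/0.000838 ≈ 454.4.

μ₀ = 454.4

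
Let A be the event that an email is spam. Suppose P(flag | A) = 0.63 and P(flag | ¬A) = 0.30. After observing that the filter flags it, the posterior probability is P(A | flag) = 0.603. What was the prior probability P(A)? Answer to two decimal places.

P(A) = 0.42

In odds form, posterior odds = prior odds × likelihood ratio, so prior odds = posterior odds ÷ LR.
Posterior odds = 0.603/(1−0.603) = 1.5189. LR = 0.63/0.30 = 2.1000.
Prior odds = 1.5189/2.1000 = 0.7233, so P(A) = 0.7233/(1+0.7233) ≈ 0.42.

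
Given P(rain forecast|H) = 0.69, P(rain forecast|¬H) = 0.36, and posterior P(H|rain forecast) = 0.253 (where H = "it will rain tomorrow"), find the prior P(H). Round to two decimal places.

Bayes' rule in odds form gives O(H|E) = O(H)·[P(E|H)/P(E|¬H)], hence O(H) = O(H|E)/LR.
Posterior odds = 0.253/(1−0.253) = 0.3387. LR = 0.69/0.36 = 1.9167.
Prior odds = 0.3387/1.9167 = 0.1767, so P(H) = 0.1767/(1+0.1767) ≈ 0.15.

P(H) = 0.15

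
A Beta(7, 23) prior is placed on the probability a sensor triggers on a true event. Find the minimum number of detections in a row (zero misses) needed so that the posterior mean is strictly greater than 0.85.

After k detections and 0 misses the posterior is Beta(7+k, 23), with mean (7+k)/(7+23+k).
Set (7+k)/(30+k) > 0.85 and solve: k > (0.85·30 − 7)/(1 − 0.85) = 123.333.
The smallest integer exceeding 123.333 is 124.

k = 124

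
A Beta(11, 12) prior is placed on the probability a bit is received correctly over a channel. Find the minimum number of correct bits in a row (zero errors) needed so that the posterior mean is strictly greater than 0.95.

k = 218

After k correct bits and 0 errors the posterior is Beta(11+k, 12), with mean (11+k)/(11+12+k).
Set (11+k)/(23+k) > 0.95 and solve: k > (0.95·23 − 11)/(1 − 0.95) = 217.000.
The smallest integer exceeding 217.000 is 218.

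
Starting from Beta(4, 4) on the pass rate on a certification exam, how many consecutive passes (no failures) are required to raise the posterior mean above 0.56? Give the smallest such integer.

k = 2

After k passes and 0 failures the posterior is Beta(4+k, 4), with mean (4+k)/(4+4+k).
Set (4+k)/(8+k) > 0.56 and solve: k > (0.56·8 − 4)/(1 − 0.56) = 1.091.
The smallest integer exceeding 1.091 is 2, and checking k=2: (6)/(10) = 0.6000 > 0.56.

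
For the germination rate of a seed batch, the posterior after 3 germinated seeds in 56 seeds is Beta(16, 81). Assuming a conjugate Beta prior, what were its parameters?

Beta(13, 28)

Beta is conjugate to the binomial likelihood: posterior = Beta(a+s, b+f).
So a = 16 − 3 = 13 and b = 81 − 53 = 28.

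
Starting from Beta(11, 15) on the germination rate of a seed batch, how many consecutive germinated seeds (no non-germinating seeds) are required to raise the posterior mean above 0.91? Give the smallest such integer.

After k germinated seeds and 0 non-germinating seeds the posterior is Beta(11+k, 15), with mean (11+k)/(11+15+k).
Set (11+k)/(26+k) > 0.91 and solve: k > (0.91·26 − 11)/(1 − 0.91) = 140.667.
The smallest integer exceeding 140.667 is 141.

k = 141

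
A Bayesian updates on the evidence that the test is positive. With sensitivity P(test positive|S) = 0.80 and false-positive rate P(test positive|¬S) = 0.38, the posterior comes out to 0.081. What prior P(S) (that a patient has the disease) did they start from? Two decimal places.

In odds form, posterior odds = prior odds × likelihood ratio, so prior odds = posterior odds ÷ LR.
Posterior odds = 0.081/(1−0.081) = 0.0881. LR = 0.80/0.38 = 2.1053.
Prior odds = 0.0881/2.1053 = 0.0418, so P(S) = 0.0418/(1+0.0418) ≈ 0.04.

P(S) = 0.04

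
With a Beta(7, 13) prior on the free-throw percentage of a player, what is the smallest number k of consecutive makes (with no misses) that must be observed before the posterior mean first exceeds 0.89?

k = 99

After k makes and 0 misses the posterior is Beta(7+k, 13), with mean (7+k)/(7+13+k).
Set (7+k)/(20+k) > 0.89 and solve: k > (0.89·20 − 7)/(1 − 0.89) = 98.182.
The smallest integer exceeding 98.182 is 99, and checking k=99: (106)/(119) = 0.8908 > 0.89.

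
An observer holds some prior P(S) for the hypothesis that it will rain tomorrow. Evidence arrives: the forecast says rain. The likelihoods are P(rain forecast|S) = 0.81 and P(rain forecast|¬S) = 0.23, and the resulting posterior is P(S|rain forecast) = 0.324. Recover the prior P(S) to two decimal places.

Bayes' rule in odds form gives O(S|E) = O(S)·[P(E|S)/P(E|¬S)], hence O(S) = O(S|E)/LR.
Posterior odds = 0.324/(1−0.324) = 0.4793. LR = 0.81/0.23 = 3.5217.
Prior odds = 0.4793/3.5217 = 0.1361, so P(S) = 0.1361/(1+0.1361) ≈ 0.12.

P(S) = 0.12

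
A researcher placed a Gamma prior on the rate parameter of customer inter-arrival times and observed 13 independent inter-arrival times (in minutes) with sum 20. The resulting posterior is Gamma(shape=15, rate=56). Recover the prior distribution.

Gamma(shape=2, rate=36)

Gamma–exponential conjugacy: posterior shape = α + n, posterior rate = β + Σtᵢ.
So α = 15 − 13 = 2 and β = 56 − 20 = 36.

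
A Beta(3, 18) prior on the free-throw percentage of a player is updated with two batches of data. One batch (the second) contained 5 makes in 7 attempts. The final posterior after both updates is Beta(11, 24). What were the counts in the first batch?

Because Beta–binomial updating is additive in the counts, the combined data contributed (α_post−α_prior, β_post−β_prior) successes and failures.
Total across both batches: 11−3=8 makes, 24−18=6 misses.
Subtract the second batch: 8−5=3 makes and 6−2=4 misses.

3 makes and 4 misses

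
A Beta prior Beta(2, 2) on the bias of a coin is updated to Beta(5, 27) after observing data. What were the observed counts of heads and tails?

3 heads and 25 tails

Beta is conjugate to the binomial likelihood: posterior = Beta(α+s, β+f).
So s = 5 − 2 = 3 and f = 27 − 2 = 25.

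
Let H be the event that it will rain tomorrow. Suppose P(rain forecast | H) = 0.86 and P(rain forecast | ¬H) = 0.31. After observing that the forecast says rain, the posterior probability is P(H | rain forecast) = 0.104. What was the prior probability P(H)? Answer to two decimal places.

P(H) = 0.04

In odds form, posterior odds = prior odds × likelihood ratio, so prior odds = posterior odds ÷ LR.
Posterior odds = 0.104/(1−0.104) = 0.1161. LR = 0.86/0.31 = 2.7742.
Prior odds = 0.1161/2.7742 = 0.0418, so P(H) = 0.0418/(1+0.0418) ≈ 0.04.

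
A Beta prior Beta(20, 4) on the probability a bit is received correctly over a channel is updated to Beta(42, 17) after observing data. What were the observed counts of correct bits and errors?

Under Beta–binomial conjugacy the posterior parameters are (α+s, β+f).
So s = 42 − 20 = 22 and f = 17 − 4 = 13.

22 correct bits and 13 errors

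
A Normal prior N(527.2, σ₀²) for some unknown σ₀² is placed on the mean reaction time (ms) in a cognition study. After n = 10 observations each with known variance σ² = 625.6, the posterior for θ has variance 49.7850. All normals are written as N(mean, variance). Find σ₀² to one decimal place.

For the Normal–Normal model with known σ², precisions add: τ_n = τ₀ + n/σ².
So 1/σ₀² = 1/49.7850 − 10/625.6 = 0.020086 − 0.015985 = 0.004101.
Hence σ₀² = 1/0.004101 ≈ 243.8.

σ₀² = 243.8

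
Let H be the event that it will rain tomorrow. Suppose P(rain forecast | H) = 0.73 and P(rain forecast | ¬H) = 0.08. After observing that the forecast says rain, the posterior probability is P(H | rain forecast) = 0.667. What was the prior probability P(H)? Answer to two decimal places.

In odds form, posterior odds = prior odds × likelihood ratio, so prior odds = posterior odds ÷ LR.
Posterior odds = 0.667/(1−0.667) = 2.0030. LR = 0.73/0.08 = 9.1250.
Prior odds = 2.0030/9.1250 = 0.2195, so P(H) = 0.2195/(1+0.2195) ≈ 0.18.

P(H) = 0.18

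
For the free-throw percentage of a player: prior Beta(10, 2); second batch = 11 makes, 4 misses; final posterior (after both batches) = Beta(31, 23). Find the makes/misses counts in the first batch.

Sequential conjugate updates are equivalent to a single update on the pooled data, so total successes = posterior α − prior α and total failures = posterior β − prior β.
Total across both batches: 31−10=21 makes, 23−2=21 misses.
Subtract the second batch: 21−11=10 makes and 21−4=17 misses.

10 makes and 17 misses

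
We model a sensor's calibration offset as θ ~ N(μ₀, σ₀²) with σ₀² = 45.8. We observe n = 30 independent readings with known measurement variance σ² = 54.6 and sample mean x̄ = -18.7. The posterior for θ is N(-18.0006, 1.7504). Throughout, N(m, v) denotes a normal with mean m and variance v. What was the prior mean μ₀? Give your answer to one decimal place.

μ₀ = -0.4

The posterior mean is a precision-weighted average: μ_n = (τ₀μ₀ + τ_data·x̄)/(τ₀+τ_data), with τ₀=1/σ₀² and τ_data=n/σ².
Here τ₀ = 1/45.8 = 0.021834 and τ_data = 30/54.6 = 0.549451, so τ_n = 0.571285.
Rearranging for μ₀: μ₀ = (μ_n·τ_n − τ_data·x̄)/τ₀ = (-18.0006·0.571285 − 0.549451·-18.7) / 0.021834 = -0.008739/0.021834 ≈ -0.4.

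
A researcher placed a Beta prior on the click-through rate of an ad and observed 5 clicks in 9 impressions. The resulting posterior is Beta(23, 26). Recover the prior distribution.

Beta(18, 22)

Beta is conjugate to the binomial likelihood: posterior = Beta(α+s, β+f).
So α = 23 − 5 = 18 and β = 26 − 4 = 22.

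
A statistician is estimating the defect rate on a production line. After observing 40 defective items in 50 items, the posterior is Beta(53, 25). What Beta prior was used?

Beta(13, 15)

A Beta(α, β) prior with s successes and f failures in binomial data gives a Beta(α+s, β+f) posterior.
Subtract the data counts: 53−40=13, 25−10=15.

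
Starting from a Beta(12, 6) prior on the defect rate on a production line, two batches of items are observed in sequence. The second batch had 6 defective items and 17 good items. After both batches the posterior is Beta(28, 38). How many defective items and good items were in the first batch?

Because Beta–binomial updating is additive in the counts, the combined data contributed (α_post−α_prior, β_post−β_prior) successes and failures.
Total across both batches: 28−12=16 defective items, 38−6=32 good items.
Subtract the second batch: 16−6=10 defective items and 32−17=15 good items.

10 defective items and 15 good items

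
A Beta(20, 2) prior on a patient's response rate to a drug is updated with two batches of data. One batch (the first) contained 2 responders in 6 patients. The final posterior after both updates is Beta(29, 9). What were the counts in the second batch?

Sequential conjugate updates are equivalent to a single update on the pooled data, so total successes = posterior α − prior α and total failures = posterior β − prior β.
Total across both batches: 29−20=9 responders, 9−2=7 non-responders.
Subtract the first batch: 9−2=7 responders and 7−4=3 non-responders.

7 responders and 3 non-responders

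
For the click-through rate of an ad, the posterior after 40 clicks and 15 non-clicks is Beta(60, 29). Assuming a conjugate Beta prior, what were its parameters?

Beta(20, 14)

Under Beta–binomial conjugacy the posterior parameters are (α+s, β+f).
Subtract the data counts: 60−40=20, 29−15=14.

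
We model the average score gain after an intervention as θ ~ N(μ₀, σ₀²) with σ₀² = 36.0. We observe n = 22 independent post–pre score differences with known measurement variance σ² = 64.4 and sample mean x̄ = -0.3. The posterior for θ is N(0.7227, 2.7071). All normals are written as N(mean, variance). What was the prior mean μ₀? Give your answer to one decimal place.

μ₀ = 13.3

The posterior mean is a precision-weighted average: μ_n = (τ₀μ₀ + τ_data·x̄)/(τ₀+τ_data), with τ₀=1/σ₀² and τ_data=n/σ².
Here τ₀ = 1/36.0 = 0.027778 and τ_data = 22/64.4 = 0.341615, so τ_n = 0.369393.
Rearranging for μ₀: μ₀ = (μ_n·τ_n − τ_data·x̄)/τ₀ = (0.7227·0.369393 − 0.341615·-0.3) / 0.027778 = 0.369445/0.027778 ≈ 13.3.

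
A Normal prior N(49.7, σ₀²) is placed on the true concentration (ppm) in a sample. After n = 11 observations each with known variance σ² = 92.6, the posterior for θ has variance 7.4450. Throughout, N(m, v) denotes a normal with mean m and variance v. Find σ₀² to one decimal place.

Posterior precision equals prior precision plus data precision: 1/σ_n² = 1/σ₀² + n/σ².
So 1/σ₀² = 1/7.4450 − 11/92.6 = 0.134318 − 0.118790 = 0.015528.
Hence σ₀² = 1/0.015528 ≈ 64.4.

σ₀² = 64.4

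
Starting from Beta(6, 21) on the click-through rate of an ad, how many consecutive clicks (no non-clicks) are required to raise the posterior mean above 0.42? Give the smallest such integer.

k = 10

After k clicks and 0 non-clicks the posterior is Beta(6+k, 21), with mean (6+k)/(6+21+k).
Set (6+k)/(27+k) > 0.42 and solve: k > (0.42·27 − 6)/(1 − 0.42) = 9.207.
The smallest integer exceeding 9.207 is 10.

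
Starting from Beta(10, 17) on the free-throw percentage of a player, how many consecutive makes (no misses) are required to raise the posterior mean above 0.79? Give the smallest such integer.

k = 54

After k makes and 0 misses the posterior is Beta(10+k, 17), with mean (10+k)/(10+17+k).
Set (10+k)/(27+k) > 0.79 and solve: k > (0.79·27 − 10)/(1 − 0.79) = 53.952.
The smallest integer exceeding 53.952 is 54, and checking k=54: (64)/(81) = 0.7901 > 0.79.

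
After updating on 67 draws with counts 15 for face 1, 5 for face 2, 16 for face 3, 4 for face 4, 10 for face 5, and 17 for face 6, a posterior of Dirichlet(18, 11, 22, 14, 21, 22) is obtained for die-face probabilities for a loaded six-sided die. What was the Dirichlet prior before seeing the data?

Dirichlet(3, 6, 6, 10, 11, 5)

For a Dirichlet(α) prior with multinomial counts c, the posterior is Dirichlet(α + c) componentwise.
Subtract each count from the matching posterior parameter: 18−15=3, 11−5=6, 22−16=6, 14−4=10, 21−10=11, 22−17=5.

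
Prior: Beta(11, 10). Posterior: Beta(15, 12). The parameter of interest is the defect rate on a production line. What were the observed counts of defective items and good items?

4 defective items and 2 good items

A Beta(α, β) prior with s successes and f failures in binomial data gives a Beta(α+s, β+f) posterior.
Match parameters: s=15−11=4, f=12−10=2.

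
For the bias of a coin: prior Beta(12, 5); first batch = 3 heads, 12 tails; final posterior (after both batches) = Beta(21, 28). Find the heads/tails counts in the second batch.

6 heads and 11 tails

Because Beta–binomial updating is additive in the counts, the combined data contributed (α_post−α_prior, β_post−β_prior) successes and failures.
Total across both batches: 21−12=9 heads, 28−5=23 tails.
Subtract the first batch: 9−3=6 heads and 23−12=11 tails.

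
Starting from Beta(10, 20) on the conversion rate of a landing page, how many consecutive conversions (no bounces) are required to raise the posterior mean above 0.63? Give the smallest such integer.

After k conversions and 0 bounces the posterior is Beta(10+k, 20), with mean (10+k)/(10+20+k).
Set (10+k)/(30+k) > 0.63 and solve: k > (0.63·30 − 10)/(1 − 0.63) = 24.054.
The smallest integer exceeding 24.054 is 25, and checking k=25: (35)/(55) = 0.6364 > 0.63.

k = 25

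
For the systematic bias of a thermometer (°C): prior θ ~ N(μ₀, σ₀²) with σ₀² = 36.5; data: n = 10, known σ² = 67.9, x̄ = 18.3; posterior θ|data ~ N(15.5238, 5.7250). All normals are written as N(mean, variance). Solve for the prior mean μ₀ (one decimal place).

With known observation variance, the Normal–Normal posterior has precision τ_n = τ₀ + n/σ² and mean μ_n = (τ₀μ₀ + (n/σ²)x̄)/τ_n.
Here τ₀ = 1/36.5 = 0.027397 and τ_data = 10/67.9 = 0.147275, so τ_n = 0.174672.
Rearranging for μ₀: μ₀ = (μ_n·τ_n − τ_data·x̄)/τ₀ = (15.5238·0.174672 − 0.147275·18.3) / 0.027397 = 0.016441/0.027397 ≈ 0.6.

μ₀ = 0.6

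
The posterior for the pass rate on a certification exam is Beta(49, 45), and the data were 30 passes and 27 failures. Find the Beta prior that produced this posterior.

Beta(19, 18)

Beta is conjugate to the binomial likelihood: posterior = Beta(α+s, β+f).
So α = 49 − 30 = 19 and β = 45 − 27 = 18.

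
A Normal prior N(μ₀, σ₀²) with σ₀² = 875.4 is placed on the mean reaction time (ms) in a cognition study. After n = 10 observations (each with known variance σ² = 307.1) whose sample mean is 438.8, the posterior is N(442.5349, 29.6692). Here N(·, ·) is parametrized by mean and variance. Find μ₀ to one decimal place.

With known observation variance, the Normal–Normal posterior has precision τ_n = τ₀ + n/σ² and mean μ_n = (τ₀μ₀ + (n/σ²)x̄)/τ_n.
Here τ₀ = 1/875.4 = 0.001142 and τ_data = 10/307.1 = 0.032563, so τ_n = 0.033705.
Rearranging for μ₀: μ₀ = (μ_n·τ_n − τ_data·x̄)/τ₀ = (442.5349·0.033705 − 0.032563·438.8) / 0.001142 = 0.626994/0.001142 ≈ 549.0.

μ₀ = 549.0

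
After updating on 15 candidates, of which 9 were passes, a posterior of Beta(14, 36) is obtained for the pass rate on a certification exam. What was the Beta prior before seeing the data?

Beta(5, 30)

Beta is conjugate to the binomial likelihood: posterior = Beta(a+s, b+f).
So a = 14 − 9 = 5 and b = 36 − 6 = 30.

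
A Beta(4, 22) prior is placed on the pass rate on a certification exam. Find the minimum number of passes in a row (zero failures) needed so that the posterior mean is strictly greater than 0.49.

After k passes and 0 failures the posterior is Beta(4+k, 22), with mean (4+k)/(4+22+k).
Set (4+k)/(26+k) > 0.49 and solve: k > (0.49·26 − 4)/(1 − 0.49) = 17.137.
The smallest integer exceeding 17.137 is 18.

k = 18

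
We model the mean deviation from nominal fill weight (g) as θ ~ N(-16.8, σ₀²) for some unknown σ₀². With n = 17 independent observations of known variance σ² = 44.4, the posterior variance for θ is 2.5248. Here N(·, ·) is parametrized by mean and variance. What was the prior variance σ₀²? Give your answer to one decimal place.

Posterior precision equals prior precision plus data precision: 1/σ_n² = 1/σ₀² + n/σ².
So 1/σ₀² = 1/2.5248 − 17/44.4 = 0.396071 − 0.382883 = 0.013188.
Hence σ₀² = 1/0.013188 ≈ 75.8.

σ₀² = 75.8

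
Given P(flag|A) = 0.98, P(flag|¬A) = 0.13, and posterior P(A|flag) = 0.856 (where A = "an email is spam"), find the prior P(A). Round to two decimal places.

P(A) = 0.44

In odds form, posterior odds = prior odds × likelihood ratio, so prior odds = posterior odds ÷ LR.
Posterior odds = 0.856/(1−0.856) = 5.9444. LR = 0.98/0.13 = 7.5385.
Prior odds = 5.9444/7.5385 = 0.7885, so P(A) = 0.7885/(1+0.7885) ≈ 0.44.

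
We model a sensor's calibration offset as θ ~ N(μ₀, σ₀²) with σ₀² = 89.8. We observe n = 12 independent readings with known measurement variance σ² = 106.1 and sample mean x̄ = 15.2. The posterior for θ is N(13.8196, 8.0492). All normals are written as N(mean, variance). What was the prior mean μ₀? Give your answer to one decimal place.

With known observation variance, the Normal–Normal posterior has precision τ_n = τ₀ + n/σ² and mean μ_n = (τ₀μ₀ + (n/σ²)x̄)/τ_n.
Here τ₀ = 1/89.8 = 0.011136 and τ_data = 12/106.1 = 0.113101, so τ_n = 0.124237.
Rearranging for μ₀: μ₀ = (μ_n·τ_n − τ_data·x̄)/τ₀ = (13.8196·0.124237 − 0.113101·15.2) / 0.011136 = -0.002230/0.011136 ≈ -0.2.

μ₀ = -0.2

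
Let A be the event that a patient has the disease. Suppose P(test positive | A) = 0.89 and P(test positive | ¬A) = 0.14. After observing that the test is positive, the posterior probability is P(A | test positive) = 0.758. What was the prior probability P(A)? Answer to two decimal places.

P(A) = 0.33

In odds form, posterior odds = prior odds × likelihood ratio, so prior odds = posterior odds ÷ LR.
Posterior odds = 0.758/(1−0.758) = 3.1322. LR = 0.89/0.14 = 6.3571.
Prior odds = 3.1322/6.3571 = 0.4927, so P(A) = 0.4927/(1+0.4927) ≈ 0.33.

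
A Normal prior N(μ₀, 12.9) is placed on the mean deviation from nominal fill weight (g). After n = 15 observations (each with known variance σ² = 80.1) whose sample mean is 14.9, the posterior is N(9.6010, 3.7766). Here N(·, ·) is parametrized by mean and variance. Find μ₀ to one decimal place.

μ₀ = -3.2

With known observation variance, the Normal–Normal posterior has precision τ_n = τ₀ + n/σ² and mean μ_n = (τ₀μ₀ + (n/σ²)x̄)/τ_n.
Here τ₀ = 1/12.9 = 0.077519 and τ_data = 15/80.1 = 0.187266, so τ_n = 0.264785.
Rearranging for μ₀: μ₀ = (μ_n·τ_n − τ_data·x̄)/τ₀ = (9.6010·0.264785 − 0.187266·14.9) / 0.077519 = -0.248063/0.077519 ≈ -3.2.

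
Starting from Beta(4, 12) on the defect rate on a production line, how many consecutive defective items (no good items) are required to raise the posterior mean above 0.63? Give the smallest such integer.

After k defective items and 0 good items the posterior is Beta(4+k, 12), with mean (4+k)/(4+12+k).
Set (4+k)/(16+k) > 0.63 and solve: k > (0.63·16 − 4)/(1 − 0.63) = 16.432.
The smallest integer exceeding 16.432 is 17, and checking k=17: (21)/(33) = 0.6364 > 0.63.

k = 17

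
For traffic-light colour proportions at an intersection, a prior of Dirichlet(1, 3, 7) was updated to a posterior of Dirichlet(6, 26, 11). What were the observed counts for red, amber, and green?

counts (5, 23, 4)

For a Dirichlet(α) prior with multinomial counts c, the posterior is Dirichlet(α + c) componentwise.
Counts are posterior − prior componentwise: 6−1=5, 26−3=23, 11−7=4.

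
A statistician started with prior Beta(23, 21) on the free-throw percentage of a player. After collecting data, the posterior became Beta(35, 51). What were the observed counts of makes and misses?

Beta is conjugate to the binomial likelihood: posterior = Beta(a+s, b+f).
So s = 35 − 23 = 12 and f = 51 − 21 = 30.

12 makes and 30 misses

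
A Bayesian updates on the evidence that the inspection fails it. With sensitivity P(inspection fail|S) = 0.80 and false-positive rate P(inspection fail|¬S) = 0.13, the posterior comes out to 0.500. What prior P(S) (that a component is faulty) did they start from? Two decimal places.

P(S) = 0.14

In odds form, posterior odds = prior odds × likelihood ratio, so prior odds = posterior odds ÷ LR.
Posterior odds = 0.500/(1−0.500) = 1.0000. LR = 0.80/0.13 = 6.1538.
Prior odds = 1.0000/6.1538 = 0.1625, so P(S) = 0.1625/(1+0.1625) ≈ 0.14.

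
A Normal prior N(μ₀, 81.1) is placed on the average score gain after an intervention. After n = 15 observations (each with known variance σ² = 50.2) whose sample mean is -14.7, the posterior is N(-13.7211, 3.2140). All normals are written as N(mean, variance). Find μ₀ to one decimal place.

With known observation variance, the Normal–Normal posterior has precision τ_n = τ₀ + n/σ² and mean μ_n = (τ₀μ₀ + (n/σ²)x̄)/τ_n.
Here τ₀ = 1/81.1 = 0.012330 and τ_data = 15/50.2 = 0.298805, so τ_n = 0.311135.
Rearranging for μ₀: μ₀ = (μ_n·τ_n − τ_data·x̄)/τ₀ = (-13.7211·0.311135 − 0.298805·-14.7) / 0.012330 = 0.123319/0.012330 ≈ 10.0.

μ₀ = 10.0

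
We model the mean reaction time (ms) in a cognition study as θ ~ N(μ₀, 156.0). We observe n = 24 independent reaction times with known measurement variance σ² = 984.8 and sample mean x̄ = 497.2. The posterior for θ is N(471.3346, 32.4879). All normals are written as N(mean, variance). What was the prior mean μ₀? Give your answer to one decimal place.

The posterior mean is a precision-weighted average: μ_n = (τ₀μ₀ + τ_data·x̄)/(τ₀+τ_data), with τ₀=1/σ₀² and τ_data=n/σ².
Here τ₀ = 1/156.0 = 0.006410 and τ_data = 24/984.8 = 0.024370, so τ_n = 0.030780.
Rearranging for μ₀: μ₀ = (μ_n·τ_n − τ_data·x̄)/τ₀ = (471.3346·0.030780 − 0.024370·497.2) / 0.006410 = 2.390915/0.006410 ≈ 373.0.

μ₀ = 373.0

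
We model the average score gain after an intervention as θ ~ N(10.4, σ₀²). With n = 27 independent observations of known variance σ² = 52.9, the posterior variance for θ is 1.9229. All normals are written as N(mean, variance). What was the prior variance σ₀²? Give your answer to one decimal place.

σ₀² = 103.6

Posterior precision equals prior precision plus data precision: 1/σ_n² = 1/σ₀² + n/σ².
So 1/σ₀² = 1/1.9229 − 27/52.9 = 0.520048 − 0.510397 = 0.009651.
Hence σ₀² = 1/0.009651 ≈ 103.6.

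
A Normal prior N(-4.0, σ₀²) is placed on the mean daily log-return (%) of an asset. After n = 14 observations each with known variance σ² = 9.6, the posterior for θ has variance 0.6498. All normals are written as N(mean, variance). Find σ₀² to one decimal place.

σ₀² = 12.4

Posterior precision equals prior precision plus data precision: 1/σ_n² = 1/σ₀² + n/σ².
So 1/σ₀² = 1/0.6498 − 14/9.6 = 1.538935 − 1.458333 = 0.080602.
Hence σ₀² = 1/0.080602 ≈ 12.4.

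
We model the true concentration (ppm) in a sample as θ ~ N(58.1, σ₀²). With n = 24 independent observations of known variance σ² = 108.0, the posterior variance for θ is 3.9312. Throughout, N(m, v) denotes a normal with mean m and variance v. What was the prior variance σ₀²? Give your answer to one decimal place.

σ₀² = 31.1

Posterior precision equals prior precision plus data precision: 1/σ_n² = 1/σ₀² + n/σ².
So 1/σ₀² = 1/3.9312 − 24/108.0 = 0.254375 − 0.222222 = 0.032153.
Hence σ₀² = 1/0.032153 ≈ 31.1.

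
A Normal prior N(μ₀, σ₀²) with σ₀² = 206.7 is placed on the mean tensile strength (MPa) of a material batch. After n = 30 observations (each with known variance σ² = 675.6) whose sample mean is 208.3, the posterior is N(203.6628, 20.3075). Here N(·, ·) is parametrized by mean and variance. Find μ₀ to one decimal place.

μ₀ = 161.1

With known observation variance, the Normal–Normal posterior has precision τ_n = τ₀ + n/σ² and mean μ_n = (τ₀μ₀ + (n/σ²)x̄)/τ_n.
Here τ₀ = 1/206.7 = 0.004838 and τ_data = 30/675.6 = 0.044405, so τ_n = 0.049243.
Rearranging for μ₀: μ₀ = (μ_n·τ_n − τ_data·x̄)/τ₀ = (203.6628·0.049243 − 0.044405·208.3) / 0.004838 = 0.779406/0.004838 ≈ 161.1.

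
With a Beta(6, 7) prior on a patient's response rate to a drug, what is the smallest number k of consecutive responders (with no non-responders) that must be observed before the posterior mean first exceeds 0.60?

k = 5

After k responders and 0 non-responders the posterior is Beta(6+k, 7), with mean (6+k)/(6+7+k).
Set (6+k)/(13+k) > 0.60 and solve: k > (0.60·13 − 6)/(1 − 0.60) = 4.500.
The smallest integer exceeding 4.500 is 5.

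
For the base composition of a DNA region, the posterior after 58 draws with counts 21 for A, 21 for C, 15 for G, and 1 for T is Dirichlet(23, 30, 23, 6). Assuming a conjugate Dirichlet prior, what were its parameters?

For a Dirichlet(α) prior with multinomial counts c, the posterior is Dirichlet(α + c) componentwise.
Subtract each count from the matching posterior parameter: 23−21=2, 30−21=9, 23−15=8, 6−1=5.

Dirichlet(2, 9, 8, 5)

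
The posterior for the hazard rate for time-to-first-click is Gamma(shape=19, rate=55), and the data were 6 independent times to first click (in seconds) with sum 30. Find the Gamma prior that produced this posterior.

Gamma(shape=13, rate=25)

For an exponential likelihood with a Gamma(α, β) prior on the rate, n observations with total T give posterior Gamma(α+n, β+T).
So α = 19 − 6 = 13 and β = 55 − 30 = 25.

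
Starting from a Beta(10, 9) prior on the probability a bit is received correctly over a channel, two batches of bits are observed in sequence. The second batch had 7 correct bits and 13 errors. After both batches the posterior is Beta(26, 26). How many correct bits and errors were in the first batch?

Because Beta–binomial updating is additive in the counts, the combined data contributed (α_post−α_prior, β_post−β_prior) successes and failures.
Total across both batches: 26−10=16 correct bits, 26−9=17 errors.
Subtract the second batch: 16−7=9 correct bits and 17−13=4 errors.

9 correct bits and 4 errors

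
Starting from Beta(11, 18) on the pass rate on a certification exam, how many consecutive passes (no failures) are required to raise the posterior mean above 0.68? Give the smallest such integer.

k = 28

After k passes and 0 failures the posterior is Beta(11+k, 18), with mean (11+k)/(11+18+k).
Set (11+k)/(29+k) > 0.68 and solve: k > (0.68·29 − 11)/(1 − 0.68) = 27.250.
The smallest integer exceeding 27.250 is 28.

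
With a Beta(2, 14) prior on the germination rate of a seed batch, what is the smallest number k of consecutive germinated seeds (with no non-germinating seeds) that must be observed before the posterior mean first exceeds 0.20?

k = 2

After k germinated seeds and 0 non-germinating seeds the posterior is Beta(2+k, 14), with mean (2+k)/(2+14+k).
Set (2+k)/(16+k) > 0.20 and solve: k > (0.20·16 − 2)/(1 − 0.20) = 1.500.
The smallest integer exceeding 1.500 is 2.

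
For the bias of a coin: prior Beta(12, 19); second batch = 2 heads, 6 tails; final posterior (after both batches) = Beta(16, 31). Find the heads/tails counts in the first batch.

Because Beta–binomial updating is additive in the counts, the combined data contributed (α_post−α_prior, β_post−β_prior) successes and failures.
Total across both batches: 16−12=4 heads, 31−19=12 tails.
Subtract the second batch: 4−2=2 heads and 12−6=6 tails.

2 heads and 6 tails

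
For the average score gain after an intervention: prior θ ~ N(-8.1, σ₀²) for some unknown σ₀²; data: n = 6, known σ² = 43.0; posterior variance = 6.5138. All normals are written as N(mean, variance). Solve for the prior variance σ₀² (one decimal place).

σ₀² = 71.5

For the Normal–Normal model with known σ², precisions add: τ_n = τ₀ + n/σ².
So 1/σ₀² = 1/6.5138 − 6/43.0 = 0.153520 − 0.139535 = 0.013985.
Hence σ₀² = 1/0.013985 ≈ 71.5.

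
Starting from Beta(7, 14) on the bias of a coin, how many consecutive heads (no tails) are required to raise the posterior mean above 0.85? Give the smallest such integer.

After k heads and 0 tails the posterior is Beta(7+k, 14), with mean (7+k)/(7+14+k).
Set (7+k)/(21+k) > 0.85 and solve: k > (0.85·21 − 7)/(1 − 0.85) = 72.333.
The smallest integer exceeding 72.333 is 73, and checking k=73: (80)/(94) = 0.8511 > 0.85.

k = 73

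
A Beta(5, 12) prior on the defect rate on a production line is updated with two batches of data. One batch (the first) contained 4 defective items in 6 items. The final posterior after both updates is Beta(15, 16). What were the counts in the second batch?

6 defective items and 2 good items

Because Beta–binomial updating is additive in the counts, the combined data contributed (α_post−α_prior, β_post−β_prior) successes and failures.
Total across both batches: 15−5=10 defective items, 16−12=4 good items.
Subtract the first batch: 10−4=6 defective items and 4−2=2 good items.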